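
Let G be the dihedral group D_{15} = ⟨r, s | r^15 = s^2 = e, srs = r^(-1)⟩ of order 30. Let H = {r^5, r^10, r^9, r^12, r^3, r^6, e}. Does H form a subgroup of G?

No

|H| = 7 does not divide |G| = 30, so by Lagrange H is not a subgroup.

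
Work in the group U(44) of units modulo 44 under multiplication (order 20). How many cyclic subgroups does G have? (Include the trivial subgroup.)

8

Each element a generates a cyclic subgroup ⟨a⟩; distinct elements may generate the same one (a cyclic group of order d has φ(d) generators).
Cyclic subgroups by order — order 1: 1; order 2: 3; order 5: 1; order 10: 3.
Total: 8.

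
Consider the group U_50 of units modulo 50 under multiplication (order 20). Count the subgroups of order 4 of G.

|G| = 20 and 4 | 20, so subgroups of order 4 are possible by Lagrange.
The subgroups of order 4 are: {1, 7, 43, 49}.
So G has 1 subgroup of order 4.

1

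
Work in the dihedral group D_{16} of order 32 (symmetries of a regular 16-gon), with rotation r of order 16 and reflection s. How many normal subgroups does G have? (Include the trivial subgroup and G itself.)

G has 36 subgroups. Checking conjugation-invariance by order — order 1: 1/1 normal; order 2: 1/17 normal; order 4: 1/9 normal; order 8: 1/5 normal; order 16: 3/3 normal; order 32: 1/1 normal.
Total normal subgroups: 8.

8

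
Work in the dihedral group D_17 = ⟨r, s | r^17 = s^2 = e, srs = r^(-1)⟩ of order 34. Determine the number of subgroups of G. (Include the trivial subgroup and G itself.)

20

|G| = 34, so by Lagrange every subgroup order divides 34. Divisors: 1, 2, 17, 34.
Subgroups by order — order 1: 1; order 2: 17; order 17: 1; order 34: 1.
Total: 1 + 17 + 1 + 1 = 20.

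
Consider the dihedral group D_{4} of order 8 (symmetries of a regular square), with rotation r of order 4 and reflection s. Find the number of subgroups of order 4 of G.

3

|G| = 8 and 4 | 8, so subgroups of order 4 are possible by Lagrange.
The subgroups of order 4 are: {e, r, r^2, r^3}; {e, r^2, s, r^2s}; {e, r^2, rs, r^3s}.
So G has 3 subgroups of order 4.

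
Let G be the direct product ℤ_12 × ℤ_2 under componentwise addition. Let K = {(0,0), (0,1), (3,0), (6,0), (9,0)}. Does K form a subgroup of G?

|K| = 5 does not divide |G| = 24, so by Lagrange K is not a subgroup.

No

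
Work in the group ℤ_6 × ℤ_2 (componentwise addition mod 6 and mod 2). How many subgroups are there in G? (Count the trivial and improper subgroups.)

10

|G| = 12, so by Lagrange every subgroup order divides 12. Divisors: 1, 2, 3, 4, 6, 12.
Subgroups by order — order 1: 1; order 2: 3; order 3: 1; order 4: 1; order 6: 3; order 12: 1.
Total: 1 + 3 + 1 + 1 + 3 + 1 = 10.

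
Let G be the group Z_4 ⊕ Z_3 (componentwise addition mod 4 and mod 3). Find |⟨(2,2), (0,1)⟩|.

|⟨(2,2)⟩| = 6 and |⟨(0,1)⟩| = 3, so |H| is a multiple of lcm(6, 3) = 6 and divides |G| = 12.
Closing under the operation: H = {(0,0), (0,1), (0,2), (2,0), (2,1), (2,2)}, so |H| = 6.

6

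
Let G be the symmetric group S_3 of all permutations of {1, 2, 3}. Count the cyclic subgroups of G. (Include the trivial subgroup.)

5

Each element a generates a cyclic subgroup ⟨a⟩; distinct elements may generate the same one (a cyclic group of order d has φ(d) generators).
Cyclic subgroups by order — order 1: 1; order 2: 3; order 3: 1.
Total: 5.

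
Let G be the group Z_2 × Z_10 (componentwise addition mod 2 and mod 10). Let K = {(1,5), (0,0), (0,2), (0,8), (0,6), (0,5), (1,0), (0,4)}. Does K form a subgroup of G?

No

|K| = 8 does not divide |G| = 20, so by Lagrange K is not a subgroup.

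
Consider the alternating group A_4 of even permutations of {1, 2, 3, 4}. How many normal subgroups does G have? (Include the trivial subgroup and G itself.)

3

G has 10 subgroups. Checking conjugation-invariance by order — order 1: 1/1 normal; order 2: 0/3 normal; order 3: 0/4 normal; order 4: 1/1 normal; order 12: 1/1 normal.
Total normal subgroups: 3.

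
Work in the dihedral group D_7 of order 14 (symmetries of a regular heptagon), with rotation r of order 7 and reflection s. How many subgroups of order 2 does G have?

7

|G| = 14 and 2 | 14, so subgroups of order 2 are possible by Lagrange.
The subgroups of order 2 are: {e, r^2s}; {e, r^3s}; {e, r^4s}; {e, r^5s}; … (7 in all).
So G has 7 subgroups of order 2.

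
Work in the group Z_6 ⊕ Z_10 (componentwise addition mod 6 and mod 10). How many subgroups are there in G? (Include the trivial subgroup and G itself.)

20

|G| = 60, so by Lagrange every subgroup order divides 60. Divisors: 1, 2, 3, 4, 5, 6, 10, 12, 15, 20, 30, 60.
Subgroups by order — order 1: 1; order 2: 3; order 3: 1; order 4: 1; order 5: 1; order 6: 3; order 10: 3; order 12: 1; order 15: 1; order 20: 1; order 30: 3; order 60: 1.
Total: 1 + 3 + 1 + 1 + 1 + 3 + 3 + 1 + 1 + 1 + 3 + 1 = 20.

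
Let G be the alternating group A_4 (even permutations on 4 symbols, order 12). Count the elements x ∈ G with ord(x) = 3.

The elements of order 3 are: (2 3 4), (2 4 3), (1 2 3), (1 2 4), (1 3 2), (1 3 4), (1 4 2), (1 4 3).
That's 8.

8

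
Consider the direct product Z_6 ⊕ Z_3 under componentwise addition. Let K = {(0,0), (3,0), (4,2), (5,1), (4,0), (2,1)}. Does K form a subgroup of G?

(4,0) ∈ K but its inverse (2,0) ∉ K, so K is not a subgroup.

No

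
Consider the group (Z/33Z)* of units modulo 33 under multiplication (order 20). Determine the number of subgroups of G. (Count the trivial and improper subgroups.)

10

|G| = 20, so by Lagrange every subgroup order divides 20. Divisors: 1, 2, 4, 5, 10, 20.
Subgroups by order — order 1: 1; order 2: 3; order 4: 1; order 5: 1; order 10: 3; order 20: 1.
Total: 1 + 3 + 1 + 1 + 3 + 1 = 10.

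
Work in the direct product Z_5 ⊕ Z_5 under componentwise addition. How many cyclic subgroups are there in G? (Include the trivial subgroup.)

7

A cyclic subgroup of order d is generated by each of its φ(d) elements of order d, so the cyclic subgroups of order d number (#elements of order d)/φ(d).
Cyclic subgroups by order — order 1: 1; order 5: 6.
Total: 7.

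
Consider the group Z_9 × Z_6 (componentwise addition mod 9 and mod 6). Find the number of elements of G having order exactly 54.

An element (a,b) has order lcm(ord(a), ord(b)); count pairs with lcm equal to 54.
Enumerating gives 0 such elements.

0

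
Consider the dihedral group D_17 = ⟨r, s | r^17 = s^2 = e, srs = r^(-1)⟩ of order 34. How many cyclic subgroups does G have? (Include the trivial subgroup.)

Group the elements of G by the cyclic subgroup they generate; each cyclic subgroup of order d accounts for φ(d) elements.
Cyclic subgroups by order — order 1: 1; order 2: 17; order 17: 1.
Total: 19.

19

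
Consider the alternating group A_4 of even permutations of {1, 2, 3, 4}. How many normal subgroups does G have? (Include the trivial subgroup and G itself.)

3

G has 10 subgroups. Checking conjugation-invariance by order — order 1: 1/1 normal; order 2: 0/3 normal; order 3: 0/4 normal; order 4: 1/1 normal; order 12: 1/1 normal.
Total normal subgroups: 3.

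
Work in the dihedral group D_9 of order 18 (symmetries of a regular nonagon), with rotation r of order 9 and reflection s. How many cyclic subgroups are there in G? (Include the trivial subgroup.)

A cyclic subgroup of order d is generated by each of its φ(d) elements of order d, so the cyclic subgroups of order d number (#elements of order d)/φ(d).
Cyclic subgroups by order — order 1: 1; order 2: 9; order 3: 1; order 9: 1.
Total: 12.

12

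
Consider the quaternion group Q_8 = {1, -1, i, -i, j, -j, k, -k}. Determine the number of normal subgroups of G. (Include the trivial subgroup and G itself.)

G has 6 subgroups. Checking conjugation-invariance by order — order 1: 1/1 normal; order 2: 1/1 normal; order 4: 3/3 normal; order 8: 1/1 normal.
Total normal subgroups: 6.

6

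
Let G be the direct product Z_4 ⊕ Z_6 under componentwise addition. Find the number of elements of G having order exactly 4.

An element (a,b) has order lcm(ord(a), ord(b)); count pairs with lcm equal to 4.
Enumerating gives 4 such elements.

4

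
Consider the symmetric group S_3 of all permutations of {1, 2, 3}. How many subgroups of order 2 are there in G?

3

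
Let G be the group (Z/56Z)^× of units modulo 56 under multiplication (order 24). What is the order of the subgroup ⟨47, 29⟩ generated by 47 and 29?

|⟨47⟩| = 6 and |⟨29⟩| = 2, so |H| is a multiple of lcm(6, 2) = 6 and divides |G| = 24.
Closing under the operation: H = {1, 3, 9, 19, 25, 27, 29, 31, 37, 47, 53, 55}, so |H| = 12.

12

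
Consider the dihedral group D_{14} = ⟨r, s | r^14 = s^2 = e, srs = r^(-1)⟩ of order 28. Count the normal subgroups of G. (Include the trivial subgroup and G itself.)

G has 28 subgroups. Checking conjugation-invariance by order — order 1: 1/1 normal; order 2: 1/15 normal; order 4: 0/7 normal; order 7: 1/1 normal; order 14: 3/3 normal; order 28: 1/1 normal.
Total normal subgroups: 7.

7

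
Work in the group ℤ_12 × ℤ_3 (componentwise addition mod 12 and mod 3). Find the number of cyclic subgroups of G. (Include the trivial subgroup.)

15

Group the elements of G by the cyclic subgroup they generate; each cyclic subgroup of order d accounts for φ(d) elements.
Cyclic subgroups by order — order 1: 1; order 2: 1; order 3: 4; order 4: 1; order 6: 4; order 12: 4.
Total: 15.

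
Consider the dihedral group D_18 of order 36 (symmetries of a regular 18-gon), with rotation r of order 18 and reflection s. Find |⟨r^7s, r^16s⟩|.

|⟨r^7s⟩| = 2 and |⟨r^16s⟩| = 2, so |H| is a multiple of lcm(2, 2) = 2 and divides |G| = 36.
Closing under the operation: H = {e, r^9, r^7s, r^16s}, so |H| = 4.

4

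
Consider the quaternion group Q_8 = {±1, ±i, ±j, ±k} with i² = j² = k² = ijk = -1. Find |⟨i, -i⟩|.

4

|⟨i⟩| = 4 and |⟨-i⟩| = 4, so |H| is a multiple of lcm(4, 4) = 4 and divides |G| = 8.
Closing under the operation: H = {1, -1, i, -i}, so |H| = 4.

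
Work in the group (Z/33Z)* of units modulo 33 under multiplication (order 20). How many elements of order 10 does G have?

12

Enumerating element orders in G gives 12 elements of order 10.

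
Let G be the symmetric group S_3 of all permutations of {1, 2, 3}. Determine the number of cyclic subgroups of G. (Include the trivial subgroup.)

5

Group the elements of G by the cyclic subgroup they generate; each cyclic subgroup of order d accounts for φ(d) elements.
Cyclic subgroups by order — order 1: 1; order 2: 3; order 3: 1.
Total: 5.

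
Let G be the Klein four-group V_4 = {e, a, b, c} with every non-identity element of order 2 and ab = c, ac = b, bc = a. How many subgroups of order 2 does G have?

|G| = 4 and 2 | 4, so subgroups of order 2 are possible by Lagrange.
The subgroups of order 2 are: {e, a}; {e, b}; {e, c}.
So G has 3 subgroups of order 2.

3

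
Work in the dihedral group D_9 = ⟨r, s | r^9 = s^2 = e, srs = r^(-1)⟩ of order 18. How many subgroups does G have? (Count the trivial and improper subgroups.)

16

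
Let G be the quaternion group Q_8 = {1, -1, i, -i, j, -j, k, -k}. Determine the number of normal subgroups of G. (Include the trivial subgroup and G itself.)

6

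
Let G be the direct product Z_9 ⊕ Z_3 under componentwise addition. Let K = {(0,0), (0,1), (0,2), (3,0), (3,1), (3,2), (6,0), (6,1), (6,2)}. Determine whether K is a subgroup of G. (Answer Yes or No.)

Yes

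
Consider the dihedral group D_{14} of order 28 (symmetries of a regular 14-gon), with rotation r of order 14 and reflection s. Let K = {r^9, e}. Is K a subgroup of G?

r^9 ∈ K but its inverse r^5 ∉ K, so K is not a subgroup.

No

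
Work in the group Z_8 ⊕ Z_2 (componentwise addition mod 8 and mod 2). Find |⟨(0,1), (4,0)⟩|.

4

|⟨(0,1)⟩| = 2 and |⟨(4,0)⟩| = 2, so |H| is a multiple of lcm(2, 2) = 2 and divides |G| = 16.
Closing under the operation: H = {(0,0), (0,1), (4,0), (4,1)}, so |H| = 4.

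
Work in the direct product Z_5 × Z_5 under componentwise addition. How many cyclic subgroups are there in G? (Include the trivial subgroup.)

A cyclic subgroup of order d is generated by each of its φ(d) elements of order d, so the cyclic subgroups of order d number (#elements of order d)/φ(d).
Cyclic subgroups by order — order 1: 1; order 5: 6.
Total: 7.

7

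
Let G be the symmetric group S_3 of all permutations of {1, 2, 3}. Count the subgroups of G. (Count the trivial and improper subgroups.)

6

|G| = 6, so by Lagrange every subgroup order divides 6. Divisors: 1, 2, 3, 6.
Subgroups by order — order 1: 1; order 2: 3; order 3: 1; order 6: 1.
Total: 1 + 3 + 1 + 1 = 6.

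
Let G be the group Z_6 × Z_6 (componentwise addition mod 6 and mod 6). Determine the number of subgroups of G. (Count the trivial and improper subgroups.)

30

|G| = 36, so by Lagrange every subgroup order divides 36. Divisors: 1, 2, 3, 4, 6, 9, 12, 18, 36.
Subgroups by order — order 1: 1; order 2: 3; order 3: 4; order 4: 1; order 6: 12; order 9: 1; order 12: 4; order 18: 3; order 36: 1.
Total: 1 + 3 + 4 + 1 + 12 + 1 + 4 + 3 + 1 = 30.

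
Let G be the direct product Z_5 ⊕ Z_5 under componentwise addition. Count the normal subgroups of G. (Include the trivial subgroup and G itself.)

G is abelian, so every subgroup is normal.
G has 8 subgroups in total, hence 8 normal subgroups.

8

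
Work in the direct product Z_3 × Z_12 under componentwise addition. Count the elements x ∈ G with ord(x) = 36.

An element (a,b) has order lcm(ord(a), ord(b)); count pairs with lcm equal to 36.
Enumerating gives 0 such elements.

0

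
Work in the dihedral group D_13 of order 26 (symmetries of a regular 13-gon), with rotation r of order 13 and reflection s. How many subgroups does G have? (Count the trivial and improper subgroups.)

16

|G| = 26, so by Lagrange every subgroup order divides 26. Divisors: 1, 2, 13, 26.
Subgroups by order — order 1: 1; order 2: 13; order 13: 1; order 26: 1.
Total: 1 + 13 + 1 + 1 = 16.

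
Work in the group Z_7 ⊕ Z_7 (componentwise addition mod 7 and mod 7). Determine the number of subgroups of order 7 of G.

8

|G| = 49 and 7 | 49, so subgroups of order 7 are possible by Lagrange.
The subgroups of order 7 are: {(0,0), (0,1), (0,2), (0,3), (0,4), (0,5), (0,6)}; {(0,0), (1,0), (2,0), (3,0), (4,0), (5,0), (6,0)}; {(0,0), (1,1), (2,2), (3,3), (4,4), (5,5), (6,6)}; {(0,0), (1,2), (2,4), (3,6), (4,1), (5,3), (6,5)}; … (8 in all).
So G has 8 subgroups of order 7.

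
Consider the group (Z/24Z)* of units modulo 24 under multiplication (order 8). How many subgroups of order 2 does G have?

7

|G| = 8 and 2 | 8, so subgroups of order 2 are possible by Lagrange.
The subgroups of order 2 are: {1, 11}; {1, 13}; {1, 17}; {1, 19}; … (7 in all).
So G has 7 subgroups of order 2.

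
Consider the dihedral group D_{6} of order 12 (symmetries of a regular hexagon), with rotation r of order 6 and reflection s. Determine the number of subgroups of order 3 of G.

|G| = 12 and 3 | 12, so subgroups of order 3 are possible by Lagrange.
The subgroups of order 3 are: {e, r^2, r^4}.
So G has 1 subgroup of order 3.

1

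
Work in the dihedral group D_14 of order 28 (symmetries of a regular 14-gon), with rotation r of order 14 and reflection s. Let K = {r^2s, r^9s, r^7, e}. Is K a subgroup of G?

Yes

|K| = 4 divides |G| = 28, consistent with Lagrange.
K contains the identity, every element's inverse is in K, and K is closed under ·: it is a subgroup.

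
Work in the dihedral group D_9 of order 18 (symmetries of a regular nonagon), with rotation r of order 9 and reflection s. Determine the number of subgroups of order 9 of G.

1

|G| = 18 and 9 | 18, so subgroups of order 9 are possible by Lagrange.
The subgroups of order 9 are: {e, r, r^2, r^3, r^4, r^5, r^6, r^7, r^8}.
So G has 1 subgroup of order 9.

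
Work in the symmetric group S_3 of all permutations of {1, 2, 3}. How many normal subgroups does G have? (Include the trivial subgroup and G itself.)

G has 6 subgroups. Checking conjugation-invariance by order — order 1: 1/1 normal; order 2: 0/3 normal; order 3: 1/1 normal; order 6: 1/1 normal.
Total normal subgroups: 3.

3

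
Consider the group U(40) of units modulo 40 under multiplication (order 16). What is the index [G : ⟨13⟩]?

4

|⟨13⟩| = 4 and |G| = 16.
By Lagrange, [G : H] = |G|/|H| = 16/4 = 4.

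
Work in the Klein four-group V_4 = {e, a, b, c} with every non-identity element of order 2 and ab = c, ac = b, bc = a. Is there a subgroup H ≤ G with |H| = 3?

3 does not divide |G| = 4, so by Lagrange no subgroup of order 3 exists.

No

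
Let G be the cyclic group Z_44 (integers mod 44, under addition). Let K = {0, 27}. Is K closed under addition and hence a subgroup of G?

No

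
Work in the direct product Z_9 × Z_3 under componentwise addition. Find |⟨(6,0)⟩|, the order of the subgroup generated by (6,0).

3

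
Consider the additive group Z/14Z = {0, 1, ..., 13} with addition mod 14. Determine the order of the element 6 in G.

In Z/14Z, the order of an element a is n/gcd(a, n).
gcd(6, 14) = 2, so |⟨6⟩| = 14/2 = 7.

7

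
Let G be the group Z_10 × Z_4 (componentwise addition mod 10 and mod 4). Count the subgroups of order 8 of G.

1

|G| = 40 and 8 | 40, so subgroups of order 8 are possible by Lagrange.
The subgroups of order 8 are: {(0,0), (0,1), (0,2), (0,3), (5,0), (5,1), (5,2), (5,3)}.
So G has 1 subgroup of order 8.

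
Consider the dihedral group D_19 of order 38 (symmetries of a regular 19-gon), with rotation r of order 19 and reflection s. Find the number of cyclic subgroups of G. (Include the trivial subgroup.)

21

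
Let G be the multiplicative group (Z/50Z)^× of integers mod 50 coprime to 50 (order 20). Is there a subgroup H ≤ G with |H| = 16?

16 does not divide |G| = 20, so by Lagrange no subgroup of order 16 exists.

No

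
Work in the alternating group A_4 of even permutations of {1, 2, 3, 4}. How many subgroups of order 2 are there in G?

|G| = 12 and 2 | 12, so subgroups of order 2 are possible by Lagrange.
The subgroups of order 2 are: {e, (1 2)(3 4)}; {e, (1 3)(2 4)}; {e, (1 4)(2 3)}.
So G has 3 subgroups of order 2.

3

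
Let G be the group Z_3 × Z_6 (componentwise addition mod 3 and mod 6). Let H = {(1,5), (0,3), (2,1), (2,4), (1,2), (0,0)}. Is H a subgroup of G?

Yes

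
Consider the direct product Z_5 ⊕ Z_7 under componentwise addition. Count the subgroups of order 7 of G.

|G| = 35 and 7 | 35, so subgroups of order 7 are possible by Lagrange.
The subgroups of order 7 are: {(0,0), (0,1), (0,2), (0,3), (0,4), (0,5), (0,6)}.
So G has 1 subgroup of order 7.

1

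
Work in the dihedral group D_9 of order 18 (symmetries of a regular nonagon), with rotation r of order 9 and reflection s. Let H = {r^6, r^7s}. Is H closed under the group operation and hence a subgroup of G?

No

The identity e ∉ H, so H is not a subgroup.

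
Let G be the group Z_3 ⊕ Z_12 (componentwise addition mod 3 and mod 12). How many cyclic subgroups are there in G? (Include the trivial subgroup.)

Each element a generates a cyclic subgroup ⟨a⟩; distinct elements may generate the same one (a cyclic group of order d has φ(d) generators).
Cyclic subgroups by order — order 1: 1; order 2: 1; order 3: 4; order 4: 1; order 6: 4; order 12: 4.
Total: 15.

15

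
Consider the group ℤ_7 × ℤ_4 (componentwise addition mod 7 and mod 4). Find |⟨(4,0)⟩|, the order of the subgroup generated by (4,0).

7

The order of (4,0) in Z_7 × Z_4 is lcm(ord(4) in Z_7, ord(0) in Z_4).
ord(4) = 7 and ord(0) = 1, so |⟨(4,0)⟩| = lcm(7, 1) = 7.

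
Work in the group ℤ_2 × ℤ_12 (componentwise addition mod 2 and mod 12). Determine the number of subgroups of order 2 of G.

3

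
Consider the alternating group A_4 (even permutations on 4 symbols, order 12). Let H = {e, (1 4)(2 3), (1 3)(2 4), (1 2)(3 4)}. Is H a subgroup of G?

Yes

|H| = 4 divides |G| = 12, consistent with Lagrange.
H contains the identity, every element's inverse is in H, and H is closed under ∘: it is a subgroup.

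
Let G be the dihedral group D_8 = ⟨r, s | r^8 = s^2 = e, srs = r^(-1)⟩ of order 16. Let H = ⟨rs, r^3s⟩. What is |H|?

|⟨rs⟩| = 2 and |⟨r^3s⟩| = 2, so |H| is a multiple of lcm(2, 2) = 2 and divides |G| = 16.
Closing under the operation: H = {e, r^2, r^4, r^6, rs, r^3s, r^5s, r^7s}, so |H| = 8.

8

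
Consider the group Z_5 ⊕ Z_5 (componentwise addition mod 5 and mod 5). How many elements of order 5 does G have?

An element (a,b) has order lcm(ord(a), ord(b)); count pairs with lcm equal to 5.
Enumerating gives 24 such elements.

24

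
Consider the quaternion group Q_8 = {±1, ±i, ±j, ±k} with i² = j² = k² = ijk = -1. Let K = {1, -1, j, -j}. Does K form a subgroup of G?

Yes

|K| = 4 divides |G| = 8, consistent with Lagrange.
K contains the identity, every element's inverse is in K, and K is closed under ·: it is a subgroup.
In fact K = ⟨j⟩.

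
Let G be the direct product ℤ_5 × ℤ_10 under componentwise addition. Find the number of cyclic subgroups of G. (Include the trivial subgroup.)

Each element a generates a cyclic subgroup ⟨a⟩; distinct elements may generate the same one (a cyclic group of order d has φ(d) generators).
Cyclic subgroups by order — order 1: 1; order 2: 1; order 5: 6; order 10: 6.
Total: 14.

14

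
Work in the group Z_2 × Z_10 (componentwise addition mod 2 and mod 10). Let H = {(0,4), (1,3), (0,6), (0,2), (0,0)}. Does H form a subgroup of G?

No

(0,2) ∈ H but its inverse (0,8) ∉ H, so H is not a subgroup.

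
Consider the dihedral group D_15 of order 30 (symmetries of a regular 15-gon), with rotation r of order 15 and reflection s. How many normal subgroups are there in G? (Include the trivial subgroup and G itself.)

G has 28 subgroups. Checking conjugation-invariance by order — order 1: 1/1 normal; order 2: 0/15 normal; order 3: 1/1 normal; order 5: 1/1 normal; order 6: 0/5 normal; order 10: 0/3 normal; order 15: 1/1 normal; order 30: 1/1 normal.
Total normal subgroups: 5.

5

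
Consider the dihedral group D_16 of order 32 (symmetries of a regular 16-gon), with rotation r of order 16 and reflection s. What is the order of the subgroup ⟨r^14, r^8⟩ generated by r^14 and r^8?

8

|⟨r^14⟩| = 8 and |⟨r^8⟩| = 2, so |H| is a multiple of lcm(8, 2) = 8 and divides |G| = 32.
Closing under the operation: H = {e, r^2, r^4, r^6, r^8, r^10, r^12, r^14}, so |H| = 8.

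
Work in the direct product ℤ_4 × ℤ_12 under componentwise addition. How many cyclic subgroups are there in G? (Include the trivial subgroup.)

A cyclic subgroup of order d is generated by each of its φ(d) elements of order d, so the cyclic subgroups of order d number (#elements of order d)/φ(d).
Cyclic subgroups by order — order 1: 1; order 2: 3; order 3: 1; order 4: 6; order 6: 3; order 12: 6.
Total: 20.

20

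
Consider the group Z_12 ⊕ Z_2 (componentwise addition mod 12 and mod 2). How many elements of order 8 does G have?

0

An element (a,b) has order lcm(ord(a), ord(b)); count pairs with lcm equal to 8.
Enumerating gives 0 such elements.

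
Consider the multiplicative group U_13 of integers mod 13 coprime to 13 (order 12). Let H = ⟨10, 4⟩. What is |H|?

|⟨10⟩| = 6 and |⟨4⟩| = 6, so |H| is a multiple of lcm(6, 6) = 6 and divides |G| = 12.
Closing under the operation: H = {1, 3, 4, 9, 10, 12}, so |H| = 6.

6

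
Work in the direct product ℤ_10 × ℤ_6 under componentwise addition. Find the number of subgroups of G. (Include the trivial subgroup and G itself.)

|G| = 60, so by Lagrange every subgroup order divides 60. Divisors: 1, 2, 3, 4, 5, 6, 10, 12, 15, 20, 30, 60.
Subgroups by order — order 1: 1; order 2: 3; order 3: 1; order 4: 1; order 5: 1; order 6: 3; order 10: 3; order 12: 1; order 15: 1; order 20: 1; order 30: 3; order 60: 1.
Total: 1 + 3 + 1 + 1 + 1 + 3 + 3 + 1 + 1 + 1 + 3 + 1 = 20.

20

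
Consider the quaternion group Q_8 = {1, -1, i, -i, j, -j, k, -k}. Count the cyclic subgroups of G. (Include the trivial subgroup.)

5

Each element a generates a cyclic subgroup ⟨a⟩; distinct elements may generate the same one (a cyclic group of order d has φ(d) generators).
Cyclic subgroups by order — order 1: 1; order 2: 1; order 4: 3.
Total: 5.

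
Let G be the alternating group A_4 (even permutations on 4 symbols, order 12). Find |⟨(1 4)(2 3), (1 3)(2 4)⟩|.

|⟨(1 4)(2 3)⟩| = 2 and |⟨(1 3)(2 4)⟩| = 2, so |H| is a multiple of lcm(2, 2) = 2 and divides |G| = 12.
Closing under the operation: H = {e, (1 2)(3 4), (1 3)(2 4), (1 4)(2 3)}, so |H| = 4.

4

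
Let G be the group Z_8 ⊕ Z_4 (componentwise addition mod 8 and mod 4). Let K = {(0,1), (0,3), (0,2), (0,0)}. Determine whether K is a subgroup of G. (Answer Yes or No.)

Yes

|K| = 4 divides |G| = 32, consistent with Lagrange.
K contains the identity, every element's inverse is in K, and K is closed under +: it is a subgroup.
In fact K = ⟨(0,1)⟩.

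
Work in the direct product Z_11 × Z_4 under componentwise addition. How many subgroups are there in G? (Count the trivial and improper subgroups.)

6

|G| = 44, so by Lagrange every subgroup order divides 44. Divisors: 1, 2, 4, 11, 22, 44.
Subgroups by order — order 1: 1; order 2: 1; order 4: 1; order 11: 1; order 22: 1; order 44: 1.
Total: 1 + 1 + 1 + 1 + 1 + 1 = 6.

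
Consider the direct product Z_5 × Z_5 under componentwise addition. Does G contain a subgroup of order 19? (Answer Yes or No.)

19 does not divide |G| = 25, so by Lagrange no subgroup of order 19 exists.

No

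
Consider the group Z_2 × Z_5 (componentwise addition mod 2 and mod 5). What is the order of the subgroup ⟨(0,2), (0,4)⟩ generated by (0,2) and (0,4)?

5

|⟨(0,2)⟩| = 5 and |⟨(0,4)⟩| = 5, so |H| is a multiple of lcm(5, 5) = 5 and divides |G| = 10.
Closing under the operation: H = {(0,0), (0,1), (0,2), (0,3), (0,4)}, so |H| = 5.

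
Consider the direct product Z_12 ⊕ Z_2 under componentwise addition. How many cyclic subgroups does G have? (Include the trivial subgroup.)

A cyclic subgroup of order d is generated by each of its φ(d) elements of order d, so the cyclic subgroups of order d number (#elements of order d)/φ(d).
Cyclic subgroups by order — order 1: 1; order 2: 3; order 3: 1; order 4: 2; order 6: 3; order 12: 2.
Total: 12.

12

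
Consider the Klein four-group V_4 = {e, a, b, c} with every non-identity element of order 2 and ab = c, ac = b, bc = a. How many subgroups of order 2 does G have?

|G| = 4 and 2 | 4, so subgroups of order 2 are possible by Lagrange.
The subgroups of order 2 are: {e, a}; {e, b}; {e, c}.
So G has 3 subgroups of order 2.

3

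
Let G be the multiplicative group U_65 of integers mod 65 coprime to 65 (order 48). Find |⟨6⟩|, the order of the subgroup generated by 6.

Compute successive powers of 6 mod 65: 6, 36, 21, 61, 41, 51, 46, 16, …; 6^12 ≡ 1 (mod 65).
So |⟨6⟩| = 12.

12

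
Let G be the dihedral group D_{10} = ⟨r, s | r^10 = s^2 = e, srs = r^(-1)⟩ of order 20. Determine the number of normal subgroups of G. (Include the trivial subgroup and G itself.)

G has 22 subgroups. Checking conjugation-invariance by order — order 1: 1/1 normal; order 2: 1/11 normal; order 4: 0/5 normal; order 5: 1/1 normal; order 10: 3/3 normal; order 20: 1/1 normal.
Total normal subgroups: 7.

7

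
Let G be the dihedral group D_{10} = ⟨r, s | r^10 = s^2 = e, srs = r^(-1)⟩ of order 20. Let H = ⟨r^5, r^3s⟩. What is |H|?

|⟨r^5⟩| = 2 and |⟨r^3s⟩| = 2, so |H| is a multiple of lcm(2, 2) = 2 and divides |G| = 20.
Closing under the operation: H = {e, r^5, r^3s, r^8s}, so |H| = 4.

4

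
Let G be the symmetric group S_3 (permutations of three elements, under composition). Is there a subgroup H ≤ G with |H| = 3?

Yes

3 | 6. A subgroup of order 3 is {e, (1 2 3), (1 3 2)}.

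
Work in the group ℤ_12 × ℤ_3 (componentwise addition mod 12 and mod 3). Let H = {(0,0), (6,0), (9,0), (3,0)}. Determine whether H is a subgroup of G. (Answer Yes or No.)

Yes

|H| = 4 divides |G| = 36, consistent with Lagrange.
H contains the identity, every element's inverse is in H, and H is closed under +: it is a subgroup.
In fact H = ⟨(9,0)⟩.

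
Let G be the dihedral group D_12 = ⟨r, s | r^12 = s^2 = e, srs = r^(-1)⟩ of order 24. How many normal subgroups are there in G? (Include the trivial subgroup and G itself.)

9

G has 34 subgroups. Checking conjugation-invariance by order — order 1: 1/1 normal; order 2: 1/13 normal; order 3: 1/1 normal; order 4: 1/7 normal; order 6: 1/5 normal; order 8: 0/3 normal; order 12: 3/3 normal; order 24: 1/1 normal.
Total normal subgroups: 9.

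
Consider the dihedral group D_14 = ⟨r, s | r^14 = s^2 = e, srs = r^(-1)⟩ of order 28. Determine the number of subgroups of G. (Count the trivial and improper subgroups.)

|G| = 28, so by Lagrange every subgroup order divides 28. Divisors: 1, 2, 4, 7, 14, 28.
Subgroups by order — order 1: 1; order 2: 15; order 4: 7; order 7: 1; order 14: 3; order 28: 1.
Total: 1 + 15 + 7 + 1 + 3 + 1 = 28.

28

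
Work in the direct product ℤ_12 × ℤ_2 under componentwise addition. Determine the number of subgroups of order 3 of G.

1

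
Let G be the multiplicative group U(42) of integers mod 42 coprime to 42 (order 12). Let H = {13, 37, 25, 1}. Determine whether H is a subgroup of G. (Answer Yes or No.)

Closure fails: 37 · 13 = 19 ∉ H. So H is not a subgroup.

No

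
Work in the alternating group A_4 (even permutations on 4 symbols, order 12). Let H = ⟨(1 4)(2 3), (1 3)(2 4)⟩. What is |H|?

4

|⟨(1 4)(2 3)⟩| = 2 and |⟨(1 3)(2 4)⟩| = 2, so |H| is a multiple of lcm(2, 2) = 2 and divides |G| = 12.
Closing under the operation: H = {e, (1 2)(3 4), (1 3)(2 4), (1 4)(2 3)}, so |H| = 4.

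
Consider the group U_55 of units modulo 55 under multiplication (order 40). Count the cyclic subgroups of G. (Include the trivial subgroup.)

12

A cyclic subgroup of order d is generated by each of its φ(d) elements of order d, so the cyclic subgroups of order d number (#elements of order d)/φ(d).
Cyclic subgroups by order — order 1: 1; order 2: 3; order 4: 2; order 5: 1; order 10: 3; order 20: 2.
Total: 12.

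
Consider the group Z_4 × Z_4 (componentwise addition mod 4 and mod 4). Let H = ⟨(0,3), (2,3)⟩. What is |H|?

|⟨(0,3)⟩| = 4 and |⟨(2,3)⟩| = 4, so |H| is a multiple of lcm(4, 4) = 4 and divides |G| = 16.
Closing under the operation: H = {(0,0), (0,1), (0,2), (0,3), (2,0), (2,1), (2,2), (2,3)}, so |H| = 8.

8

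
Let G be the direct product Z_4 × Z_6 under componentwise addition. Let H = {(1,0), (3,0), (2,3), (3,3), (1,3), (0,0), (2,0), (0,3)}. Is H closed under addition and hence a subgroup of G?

Yes

|H| = 8 divides |G| = 24, consistent with Lagrange.
H contains the identity, every element's inverse is in H, and H is closed under +: it is a subgroup.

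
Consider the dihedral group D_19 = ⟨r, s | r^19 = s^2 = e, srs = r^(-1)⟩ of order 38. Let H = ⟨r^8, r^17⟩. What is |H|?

|⟨r^8⟩| = 19 and |⟨r^17⟩| = 19, so |H| is a multiple of lcm(19, 19) = 19 and divides |G| = 38.
Closing under the operation: H = {e, r, r^2, r^3, r^4, r^5, r^6, r^7, r^8, r^9, r^10, r^11, r^12, r^13, r^14, r^15, r^16, r^17, r^18}, so |H| = 19.

19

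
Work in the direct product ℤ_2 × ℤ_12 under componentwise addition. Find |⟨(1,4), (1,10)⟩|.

|⟨(1,4)⟩| = 6 and |⟨(1,10)⟩| = 6, so |H| is a multiple of lcm(6, 6) = 6 and divides |G| = 24.
Closing under the operation: H = {(0,0), (0,2), (0,4), (0,6), (0,8), (0,10), (1,0), (1,2), (1,4), (1,6), (1,8), (1,10)}, so |H| = 12.

12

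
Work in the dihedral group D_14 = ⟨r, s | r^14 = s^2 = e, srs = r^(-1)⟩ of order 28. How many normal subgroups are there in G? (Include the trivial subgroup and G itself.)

7

G has 28 subgroups. Checking conjugation-invariance by order — order 1: 1/1 normal; order 2: 1/15 normal; order 4: 0/7 normal; order 7: 1/1 normal; order 14: 3/3 normal; order 28: 1/1 normal.
Total normal subgroups: 7.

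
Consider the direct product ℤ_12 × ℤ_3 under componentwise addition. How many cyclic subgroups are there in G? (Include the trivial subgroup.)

A cyclic subgroup of order d is generated by each of its φ(d) elements of order d, so the cyclic subgroups of order d number (#elements of order d)/φ(d).
Cyclic subgroups by order — order 1: 1; order 2: 1; order 3: 4; order 4: 1; order 6: 4; order 12: 4.
Total: 15.

15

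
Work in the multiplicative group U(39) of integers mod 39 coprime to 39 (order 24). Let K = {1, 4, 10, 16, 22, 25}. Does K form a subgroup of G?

|K| = 6 divides |G| = 24, consistent with Lagrange.
K contains the identity, every element's inverse is in K, and K is closed under ·: it is a subgroup.
In fact K = ⟨4⟩.

Yes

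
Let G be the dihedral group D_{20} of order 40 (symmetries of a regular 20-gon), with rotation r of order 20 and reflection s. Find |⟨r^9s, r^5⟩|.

8

|⟨r^9s⟩| = 2 and |⟨r^5⟩| = 4, so |H| is a multiple of lcm(2, 4) = 4 and divides |G| = 40.
Closing under the operation: H = {e, r^5, r^10, r^15, r^4s, r^9s, r^14s, r^19s}, so |H| = 8.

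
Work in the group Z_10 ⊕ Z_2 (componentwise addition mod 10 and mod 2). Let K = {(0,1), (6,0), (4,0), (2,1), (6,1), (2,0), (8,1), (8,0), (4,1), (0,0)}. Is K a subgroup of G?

|K| = 10 divides |G| = 20, consistent with Lagrange.
K contains the identity, every element's inverse is in K, and K is closed under +: it is a subgroup.
In fact K = ⟨(2,1)⟩.

Yes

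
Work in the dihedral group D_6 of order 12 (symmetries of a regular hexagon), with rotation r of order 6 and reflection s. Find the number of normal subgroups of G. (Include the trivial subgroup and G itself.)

G has 16 subgroups. Checking conjugation-invariance by order — order 1: 1/1 normal; order 2: 1/7 normal; order 3: 1/1 normal; order 4: 0/3 normal; order 6: 3/3 normal; order 12: 1/1 normal.
Total normal subgroups: 7.

7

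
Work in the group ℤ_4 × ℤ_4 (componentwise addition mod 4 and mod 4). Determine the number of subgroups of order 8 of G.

3

|G| = 16 and 8 | 16, so subgroups of order 8 are possible by Lagrange.
The subgroups of order 8 are: {(0,0), (0,1), (0,2), (0,3), (2,0), (2,1), (2,2), (2,3)}; {(0,0), (0,2), (1,0), (1,2), (2,0), (2,2), (3,0), (3,2)}; {(0,0), (0,2), (1,1), (1,3), (2,0), (2,2), (3,1), (3,3)}.
So G has 3 subgroups of order 8.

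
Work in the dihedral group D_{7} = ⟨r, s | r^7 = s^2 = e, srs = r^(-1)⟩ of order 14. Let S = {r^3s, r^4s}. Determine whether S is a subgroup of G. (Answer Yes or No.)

No

The identity e ∉ S, so S is not a subgroup.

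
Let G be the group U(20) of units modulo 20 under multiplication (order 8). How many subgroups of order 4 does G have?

3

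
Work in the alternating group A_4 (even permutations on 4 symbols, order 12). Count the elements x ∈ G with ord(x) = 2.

3

The elements of order 2 are: (1 2)(3 4), (1 3)(2 4), (1 4)(2 3).
That's 3.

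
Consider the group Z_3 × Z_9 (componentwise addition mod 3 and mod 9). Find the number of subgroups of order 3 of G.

|G| = 27 and 3 | 27, so subgroups of order 3 are possible by Lagrange.
The subgroups of order 3 are: {(0,0), (0,3), (0,6)}; {(0,0), (1,0), (2,0)}; {(0,0), (1,3), (2,6)}; {(0,0), (1,6), (2,3)}.
So G has 4 subgroups of order 3.

4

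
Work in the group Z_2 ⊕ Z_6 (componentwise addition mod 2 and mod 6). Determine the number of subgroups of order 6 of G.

|G| = 12 and 6 | 12, so subgroups of order 6 are possible by Lagrange.
The subgroups of order 6 are: {(0,0), (0,1), (0,2), (0,3), (0,4), (0,5)}; {(0,0), (0,2), (0,4), (1,0), (1,2), (1,4)}; {(0,0), (0,2), (0,4), (1,1), (1,3), (1,5)}.
So G has 3 subgroups of order 6.

3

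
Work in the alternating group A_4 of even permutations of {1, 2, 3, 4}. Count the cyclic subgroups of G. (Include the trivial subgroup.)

8

A cyclic subgroup of order d is generated by each of its φ(d) elements of order d, so the cyclic subgroups of order d number (#elements of order d)/φ(d).
Cyclic subgroups by order — order 1: 1; order 2: 3; order 3: 4.
Total: 8.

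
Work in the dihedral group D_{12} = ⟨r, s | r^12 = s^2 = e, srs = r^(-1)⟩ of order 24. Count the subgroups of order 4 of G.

|G| = 24 and 4 | 24, so subgroups of order 4 are possible by Lagrange.
The subgroups of order 4 are: {e, r^6, r^4s, r^10s}; {e, r^6, r^5s, r^11s}; {e, r^6, r^2s, r^8s}; {e, r^3, r^6, r^9}; … (7 in all).
So G has 7 subgroups of order 4.

7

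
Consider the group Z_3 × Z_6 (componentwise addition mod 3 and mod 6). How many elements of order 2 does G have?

An element (a,b) has order lcm(ord(a), ord(b)); count pairs with lcm equal to 2.
Enumerating gives 1 such elements.

1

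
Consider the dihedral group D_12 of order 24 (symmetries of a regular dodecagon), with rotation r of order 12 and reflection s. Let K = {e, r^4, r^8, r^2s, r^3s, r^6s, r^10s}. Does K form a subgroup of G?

|K| = 7 does not divide |G| = 24, so by Lagrange K is not a subgroup.

No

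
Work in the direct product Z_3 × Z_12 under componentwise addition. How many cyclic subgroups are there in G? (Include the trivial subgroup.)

Each element a generates a cyclic subgroup ⟨a⟩; distinct elements may generate the same one (a cyclic group of order d has φ(d) generators).
Cyclic subgroups by order — order 1: 1; order 2: 1; order 3: 4; order 4: 1; order 6: 4; order 12: 4.
Total: 15.

15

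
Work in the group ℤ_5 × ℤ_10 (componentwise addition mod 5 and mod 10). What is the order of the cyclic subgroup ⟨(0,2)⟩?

5

The order of (0,2) in Z_5 × Z_10 is lcm(ord(0) in Z_5, ord(2) in Z_10).
ord(0) = 1 and ord(2) = 5, so |⟨(0,2)⟩| = lcm(1, 5) = 5.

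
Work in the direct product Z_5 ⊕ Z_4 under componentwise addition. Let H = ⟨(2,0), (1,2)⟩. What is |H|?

10

|⟨(2,0)⟩| = 5 and |⟨(1,2)⟩| = 10, so |H| is a multiple of lcm(5, 10) = 10 and divides |G| = 20.
Closing under the operation: H = {(0,0), (0,2), (1,0), (1,2), (2,0), (2,2), (3,0), (3,2), (4,0), (4,2)}, so |H| = 10.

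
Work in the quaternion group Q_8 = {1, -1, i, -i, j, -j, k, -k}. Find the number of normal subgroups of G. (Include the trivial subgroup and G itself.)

G has 6 subgroups. Checking conjugation-invariance by order — order 1: 1/1 normal; order 2: 1/1 normal; order 4: 3/3 normal; order 8: 1/1 normal.
Total normal subgroups: 6.

6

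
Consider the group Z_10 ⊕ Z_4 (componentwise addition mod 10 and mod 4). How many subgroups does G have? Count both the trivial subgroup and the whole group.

16

|G| = 40, so by Lagrange every subgroup order divides 40. Divisors: 1, 2, 4, 5, 8, 10, 20, 40.
Subgroups by order — order 1: 1; order 2: 3; order 4: 3; order 5: 1; order 8: 1; order 10: 3; order 20: 3; order 40: 1.
Total: 1 + 3 + 3 + 1 + 1 + 3 + 3 + 1 = 16.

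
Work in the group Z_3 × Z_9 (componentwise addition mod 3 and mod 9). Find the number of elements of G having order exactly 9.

An element (a,b) has order lcm(ord(a), ord(b)); count pairs with lcm equal to 9.
Enumerating gives 18 such elements.

18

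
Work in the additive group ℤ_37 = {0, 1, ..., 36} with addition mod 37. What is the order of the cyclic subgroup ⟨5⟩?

In ℤ_37, the order of an element a is n/gcd(a, n).
gcd(5, 37) = 1, so |⟨5⟩| = 37/1 = 37.

37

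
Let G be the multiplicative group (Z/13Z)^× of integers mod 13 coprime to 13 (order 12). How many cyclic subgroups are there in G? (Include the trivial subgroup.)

Group the elements of G by the cyclic subgroup they generate; each cyclic subgroup of order d accounts for φ(d) elements.
Cyclic subgroups by order — order 1: 1; order 2: 1; order 3: 1; order 4: 1; order 6: 1; order 12: 1.
Total: 6.

6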